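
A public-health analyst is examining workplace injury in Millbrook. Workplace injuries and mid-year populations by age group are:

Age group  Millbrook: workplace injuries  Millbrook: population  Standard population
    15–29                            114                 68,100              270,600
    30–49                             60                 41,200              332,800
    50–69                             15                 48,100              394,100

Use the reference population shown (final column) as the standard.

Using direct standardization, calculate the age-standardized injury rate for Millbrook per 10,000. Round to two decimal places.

Age-specific rates per 10,000 for Millbrook: 16.74, 14.56, 3.12.
Standard total = 997,500; weights = 0.2713, 0.3336, 0.3951.
Standardized rate: 0.2713×16.74 + 0.3336×14.56 + 0.3951×3.12 = 10.6321 per 10,000.

10.63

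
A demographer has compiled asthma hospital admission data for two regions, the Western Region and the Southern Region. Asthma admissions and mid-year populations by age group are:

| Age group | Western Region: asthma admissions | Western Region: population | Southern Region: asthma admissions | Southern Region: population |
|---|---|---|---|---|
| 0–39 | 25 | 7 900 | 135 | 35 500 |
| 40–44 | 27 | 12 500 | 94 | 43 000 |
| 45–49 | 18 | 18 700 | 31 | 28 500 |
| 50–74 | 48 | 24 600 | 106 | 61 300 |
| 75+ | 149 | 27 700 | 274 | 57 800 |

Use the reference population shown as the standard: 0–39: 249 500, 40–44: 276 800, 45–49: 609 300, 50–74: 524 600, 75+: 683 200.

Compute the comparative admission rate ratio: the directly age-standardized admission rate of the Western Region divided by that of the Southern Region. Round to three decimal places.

1.049

Age-specific rates per 10 000 for the Western Region: 31.65, 21.60, 9.63, 19.51, 53.79.
For the Southern Region: 38.03, 21.86, 10.88, 17.29, 47.40.
Standard total = 2 343 400; weights = 0.1065, 0.1181, 0.2600, 0.2239, 0.2915.
The Western Region: 0.1065×31.65 + 0.1181×21.60 + 0.2600×9.63 + 0.2239×19.51 + 0.2915×53.79 = 28.4737 per 10 000.
The Southern Region: 0.1065×38.03 + 0.1181×21.86 + 0.2600×10.88 + 0.2239×17.29 + 0.2915×47.40 = 27.1507 per 10 000.
Ratio = 28.4737 ÷ 27.1507 = 1.04873.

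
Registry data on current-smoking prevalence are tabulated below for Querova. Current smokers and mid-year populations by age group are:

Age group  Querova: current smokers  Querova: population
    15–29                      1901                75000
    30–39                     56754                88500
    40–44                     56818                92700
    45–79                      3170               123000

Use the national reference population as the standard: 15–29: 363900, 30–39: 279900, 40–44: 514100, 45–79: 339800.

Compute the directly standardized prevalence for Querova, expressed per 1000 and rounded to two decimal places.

342.25

Age-specific rates per 1000 for Querova: 25.347, 641.288, 612.923, 25.772.
Standard total = 1497700; weights = 0.2430, 0.1869, 0.3433, 0.2269.
Standardized rate: 0.2430×25.347 + 0.1869×641.288 + 0.3433×612.923 + 0.2269×25.772 = 342.2458 per 1000.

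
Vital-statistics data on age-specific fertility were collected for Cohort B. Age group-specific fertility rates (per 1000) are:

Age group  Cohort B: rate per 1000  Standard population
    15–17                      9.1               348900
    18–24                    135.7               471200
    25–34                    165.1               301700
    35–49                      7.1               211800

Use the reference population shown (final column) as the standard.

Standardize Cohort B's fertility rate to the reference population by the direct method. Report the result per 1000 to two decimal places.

Standard total = 1333600; weights = 0.2616, 0.3533, 0.2262, 0.1588.
Standardized rate: 0.2616×9.1 + 0.3533×135.7 + 0.2262×165.1 + 0.1588×7.1 = 88.8057 per 1000.

88.81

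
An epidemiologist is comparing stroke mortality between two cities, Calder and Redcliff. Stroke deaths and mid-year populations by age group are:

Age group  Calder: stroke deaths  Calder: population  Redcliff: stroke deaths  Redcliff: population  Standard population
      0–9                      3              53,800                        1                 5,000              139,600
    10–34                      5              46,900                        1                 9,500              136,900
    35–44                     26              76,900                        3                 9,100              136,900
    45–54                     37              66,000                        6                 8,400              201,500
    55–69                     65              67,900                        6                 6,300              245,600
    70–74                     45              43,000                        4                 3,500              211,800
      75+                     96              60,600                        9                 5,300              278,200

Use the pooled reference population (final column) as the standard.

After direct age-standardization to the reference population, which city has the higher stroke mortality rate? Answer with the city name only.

Age-specific rates per 100,000 for Calder: 5.58, 10.66, 33.81, 56.06, 95.73, 104.65, 158.42.
For Redcliff: 20.00, 10.53, 32.97, 71.43, 95.24, 114.29, 169.81.
Standard total = 1,350,500; weights = 0.1034, 0.1014, 0.1014, 0.1492, 0.1819, 0.1568, 0.2060.
Calder: 0.1034×5.58 + 0.1014×10.66 + 0.1014×33.81 + 0.1492×56.06 + 0.1819×95.73 + 0.1568×104.65 + 0.2060×158.42 = 79.9039 per 100,000.
Redcliff: 0.1034×20.00 + 0.1014×10.53 + 0.1014×32.97 + 0.1492×71.43 + 0.1819×95.24 + 0.1568×114.29 + 0.2060×169.81 = 87.3579 per 100,000.
The crude rates (66.73 vs 63.69) would put Calder higher, but that reflects its age composition; once standardized to a common age structure, Redcliff has the higher underlying rate.

Redcliff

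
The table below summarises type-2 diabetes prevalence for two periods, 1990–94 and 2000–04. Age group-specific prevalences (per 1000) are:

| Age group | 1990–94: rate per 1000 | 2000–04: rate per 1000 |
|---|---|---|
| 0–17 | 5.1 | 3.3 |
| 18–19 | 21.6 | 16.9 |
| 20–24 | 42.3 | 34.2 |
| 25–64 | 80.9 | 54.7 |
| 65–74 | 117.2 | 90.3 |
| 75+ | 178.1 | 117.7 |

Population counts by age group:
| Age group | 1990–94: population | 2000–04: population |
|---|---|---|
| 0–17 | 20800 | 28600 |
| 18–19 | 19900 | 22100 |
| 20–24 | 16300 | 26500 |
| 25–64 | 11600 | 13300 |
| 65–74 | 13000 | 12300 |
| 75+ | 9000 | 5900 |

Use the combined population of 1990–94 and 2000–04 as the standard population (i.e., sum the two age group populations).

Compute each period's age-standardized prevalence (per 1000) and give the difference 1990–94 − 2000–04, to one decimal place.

Combined standard total = 199300; weights = 0.2479, 0.2107, 0.2148, 0.1249, 0.1269, 0.0748.
1990–94: 0.2479×5.1 + 0.2107×21.6 + 0.2148×42.3 + 0.1249×80.9 + 0.1269×117.2 + 0.0748×178.1 = 53.2004 per 1000.
2000–04: 0.2479×3.3 + 0.2107×16.9 + 0.2148×34.2 + 0.1249×54.7 + 0.1269×90.3 + 0.0748×117.7 = 38.8205 per 1000.
Difference = 53.2004 − 38.8205 = 14.3799.

14.4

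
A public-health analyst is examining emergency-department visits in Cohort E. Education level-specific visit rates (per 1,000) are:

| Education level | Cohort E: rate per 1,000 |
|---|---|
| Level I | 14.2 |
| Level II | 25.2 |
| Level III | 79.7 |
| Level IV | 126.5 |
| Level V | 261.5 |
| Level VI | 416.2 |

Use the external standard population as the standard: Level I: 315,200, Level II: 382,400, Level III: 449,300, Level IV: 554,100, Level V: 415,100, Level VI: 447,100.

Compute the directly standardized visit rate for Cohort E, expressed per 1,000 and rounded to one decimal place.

Standard total = 2,563,200; weights = 0.1230, 0.1492, 0.1753, 0.2162, 0.1619, 0.1744.
Standardized rate: 0.1230×14.2 + 0.1492×25.2 + 0.1753×79.7 + 0.2162×126.5 + 0.1619×261.5 + 0.1744×416.2 = 161.7692 per 1,000.

161.8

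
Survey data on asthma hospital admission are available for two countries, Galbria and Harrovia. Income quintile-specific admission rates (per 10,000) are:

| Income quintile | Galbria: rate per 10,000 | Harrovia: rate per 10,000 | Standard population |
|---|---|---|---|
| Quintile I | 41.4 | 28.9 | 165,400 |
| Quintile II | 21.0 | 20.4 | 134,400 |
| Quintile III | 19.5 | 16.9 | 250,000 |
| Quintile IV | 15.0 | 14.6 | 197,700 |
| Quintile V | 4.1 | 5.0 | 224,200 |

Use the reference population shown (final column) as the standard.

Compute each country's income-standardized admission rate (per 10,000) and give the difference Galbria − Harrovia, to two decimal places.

2.75

Standard total = 971,700; weights = 0.1702, 0.1383, 0.2573, 0.2035, 0.2307.
Galbria: 0.1702×41.4 + 0.1383×21.0 + 0.2573×19.5 + 0.2035×15.0 + 0.2307×4.1 = 18.9664 per 10,000.
Harrovia: 0.1702×28.9 + 0.1383×20.4 + 0.2573×16.9 + 0.2035×14.6 + 0.2307×5.0 = 16.2131 per 10,000.
Difference = 18.9664 − 16.2131 = 2.7534.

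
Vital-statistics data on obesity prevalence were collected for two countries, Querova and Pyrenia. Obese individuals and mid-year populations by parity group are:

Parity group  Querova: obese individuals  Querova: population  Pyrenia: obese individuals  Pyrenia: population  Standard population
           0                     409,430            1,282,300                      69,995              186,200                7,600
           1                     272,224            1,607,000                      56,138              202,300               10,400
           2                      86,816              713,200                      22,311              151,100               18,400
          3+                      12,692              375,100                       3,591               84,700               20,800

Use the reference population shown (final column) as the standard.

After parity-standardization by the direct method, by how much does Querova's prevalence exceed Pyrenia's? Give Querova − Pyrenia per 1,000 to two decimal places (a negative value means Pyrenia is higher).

-38.63

Parity-specific rates per 1,000 for Querova: 319.293, 169.399, 121.727, 33.836.
For Pyrenia: 375.913, 277.499, 147.657, 42.397.
Standard total = 57,200; weights = 0.1329, 0.1818, 0.3217, 0.3636.
Querova: 0.1329×319.293 + 0.1818×169.399 + 0.3217×121.727 + 0.3636×33.836 = 124.6846 per 1,000.
Pyrenia: 0.1329×375.913 + 0.1818×277.499 + 0.3217×147.657 + 0.3636×42.397 = 163.3159 per 1,000.
Difference = 124.6846 − 163.3159 = -38.6313.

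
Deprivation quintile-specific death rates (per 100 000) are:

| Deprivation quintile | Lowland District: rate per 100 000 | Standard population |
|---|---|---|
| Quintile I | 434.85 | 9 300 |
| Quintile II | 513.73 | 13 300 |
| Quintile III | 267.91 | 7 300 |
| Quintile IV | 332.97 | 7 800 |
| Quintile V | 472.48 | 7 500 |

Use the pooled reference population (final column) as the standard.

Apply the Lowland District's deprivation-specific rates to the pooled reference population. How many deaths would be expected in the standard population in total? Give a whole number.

190

Expected deaths = Σ (standard pop × deprivation-specific rate ÷ 100 000)
= 9 300×434.85/100 000 + 13 300×513.73/100 000 + 7 300×267.91/100 000 + 7 800×332.97/100 000 + 7 500×472.48/100 000
= 40.44 + 68.33 + 19.56 + 25.97 + 35.44 = 189.73.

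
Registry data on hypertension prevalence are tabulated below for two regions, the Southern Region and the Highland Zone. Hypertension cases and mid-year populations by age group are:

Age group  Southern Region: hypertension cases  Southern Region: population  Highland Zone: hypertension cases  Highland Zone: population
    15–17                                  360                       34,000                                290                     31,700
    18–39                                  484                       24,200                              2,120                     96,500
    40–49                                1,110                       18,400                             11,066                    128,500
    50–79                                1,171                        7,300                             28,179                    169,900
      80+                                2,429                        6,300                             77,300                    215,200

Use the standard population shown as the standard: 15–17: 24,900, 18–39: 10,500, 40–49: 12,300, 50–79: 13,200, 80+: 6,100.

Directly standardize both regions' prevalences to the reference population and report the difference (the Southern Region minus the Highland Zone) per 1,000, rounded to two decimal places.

-3.18

Age-specific rates per 1,000 for the Southern Region: 10.588, 20.000, 60.326, 160.411, 385.556.
For the Highland Zone: 9.148, 21.969, 86.117, 165.856, 359.201.
Standard total = 67,000; weights = 0.3716, 0.1567, 0.1836, 0.1970, 0.0910.
The Southern Region: 0.3716×10.588 + 0.1567×20.000 + 0.1836×60.326 + 0.1970×160.411 + 0.0910×385.556 = 84.8503 per 1,000.
The Highland Zone: 0.3716×9.148 + 0.1567×21.969 + 0.1836×86.117 + 0.1970×165.856 + 0.0910×359.201 = 88.0318 per 1,000.
Difference = 84.8503 − 88.0318 = -3.1815.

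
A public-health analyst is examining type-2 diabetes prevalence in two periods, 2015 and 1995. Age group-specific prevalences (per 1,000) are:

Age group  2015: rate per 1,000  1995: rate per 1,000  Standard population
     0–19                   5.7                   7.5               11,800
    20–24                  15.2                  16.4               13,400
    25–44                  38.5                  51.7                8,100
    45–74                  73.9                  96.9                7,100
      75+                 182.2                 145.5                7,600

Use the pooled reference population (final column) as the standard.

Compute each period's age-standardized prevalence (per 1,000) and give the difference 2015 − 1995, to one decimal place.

-0.6

Standard total = 48,000; weights = 0.2458, 0.2792, 0.1688, 0.1479, 0.1583.
2015: 0.2458×5.7 + 0.2792×15.2 + 0.1688×38.5 + 0.1479×73.9 + 0.1583×182.2 = 51.9208 per 1,000.
1995: 0.2458×7.5 + 0.2792×16.4 + 0.1688×51.7 + 0.1479×96.9 + 0.1583×145.5 = 52.5171 per 1,000.
Difference = 51.9208 − 52.5171 = -0.5963.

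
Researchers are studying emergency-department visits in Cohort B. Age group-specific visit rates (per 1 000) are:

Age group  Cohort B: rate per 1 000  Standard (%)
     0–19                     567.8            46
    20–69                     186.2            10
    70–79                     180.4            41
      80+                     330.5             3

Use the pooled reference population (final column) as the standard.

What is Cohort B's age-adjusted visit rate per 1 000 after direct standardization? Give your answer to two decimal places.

363.69

Standard weights: 0.46, 0.10, 0.41, 0.03.
Standardized rate: 0.4600×567.8 + 0.1000×186.2 + 0.4100×180.4 + 0.0300×330.5 = 363.6870 per 1 000.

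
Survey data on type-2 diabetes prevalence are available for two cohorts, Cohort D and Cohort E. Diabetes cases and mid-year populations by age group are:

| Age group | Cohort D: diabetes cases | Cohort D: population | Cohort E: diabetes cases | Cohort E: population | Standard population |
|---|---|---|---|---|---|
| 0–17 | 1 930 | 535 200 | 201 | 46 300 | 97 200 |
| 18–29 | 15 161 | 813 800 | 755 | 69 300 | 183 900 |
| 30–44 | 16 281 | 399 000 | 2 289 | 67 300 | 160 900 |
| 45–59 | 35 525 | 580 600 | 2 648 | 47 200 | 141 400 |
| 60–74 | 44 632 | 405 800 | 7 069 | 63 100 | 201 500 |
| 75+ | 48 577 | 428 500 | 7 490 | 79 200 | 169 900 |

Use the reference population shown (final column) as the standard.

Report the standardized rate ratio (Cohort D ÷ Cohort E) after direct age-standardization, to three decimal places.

Age-specific rates per 1 000 for Cohort D: 3.606, 18.630, 40.805, 61.187, 109.985, 113.365.
For Cohort E: 4.341, 10.895, 34.012, 56.102, 112.029, 94.571.
Standard total = 954 800; weights = 0.1018, 0.1926, 0.1685, 0.1481, 0.2110, 0.1779.
Cohort D: 0.1018×3.606 + 0.1926×18.630 + 0.1685×40.805 + 0.1481×61.187 + 0.2110×109.985 + 0.1779×113.365 = 63.2767 per 1 000.
Cohort E: 0.1018×4.341 + 0.1926×10.895 + 0.1685×34.012 + 0.1481×56.102 + 0.2110×112.029 + 0.1779×94.571 = 57.0508 per 1 000.
Ratio = 63.2767 ÷ 57.0508 = 1.10913.

1.109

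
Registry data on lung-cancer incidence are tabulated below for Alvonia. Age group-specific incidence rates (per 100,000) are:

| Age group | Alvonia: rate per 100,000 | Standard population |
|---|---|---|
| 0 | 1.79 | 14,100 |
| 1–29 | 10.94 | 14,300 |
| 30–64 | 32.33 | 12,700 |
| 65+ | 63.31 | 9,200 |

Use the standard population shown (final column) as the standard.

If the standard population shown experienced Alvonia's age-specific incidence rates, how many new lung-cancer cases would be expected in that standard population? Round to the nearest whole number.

12

Expected new lung-cancer cases = Σ (standard pop × age-specific rate ÷ 100,000)
= 14,100×1.79/100,000 + 14,300×10.94/100,000 + 12,700×32.33/100,000 + 9,200×63.31/100,000
= 0.25 + 1.56 + 4.11 + 5.82 = 11.75.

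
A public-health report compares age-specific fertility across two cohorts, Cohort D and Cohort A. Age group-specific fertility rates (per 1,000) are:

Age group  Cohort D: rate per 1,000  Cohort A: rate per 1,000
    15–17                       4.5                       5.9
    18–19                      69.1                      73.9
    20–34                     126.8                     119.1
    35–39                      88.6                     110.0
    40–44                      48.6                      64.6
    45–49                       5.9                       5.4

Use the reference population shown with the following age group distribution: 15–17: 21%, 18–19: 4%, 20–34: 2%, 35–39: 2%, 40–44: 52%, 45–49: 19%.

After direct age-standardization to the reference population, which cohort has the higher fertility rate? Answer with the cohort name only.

Standard weights: 0.21, 0.04, 0.02, 0.02, 0.52, 0.19.
Cohort D: 0.2100×4.5 + 0.0400×69.1 + 0.0200×126.8 + 0.0200×88.6 + 0.5200×48.6 + 0.1900×5.9 = 34.4100 per 1,000.
Cohort A: 0.2100×5.9 + 0.0400×73.9 + 0.0200×119.1 + 0.0200×110.0 + 0.5200×64.6 + 0.1900×5.4 = 43.3950 per 1,000.

Cohort A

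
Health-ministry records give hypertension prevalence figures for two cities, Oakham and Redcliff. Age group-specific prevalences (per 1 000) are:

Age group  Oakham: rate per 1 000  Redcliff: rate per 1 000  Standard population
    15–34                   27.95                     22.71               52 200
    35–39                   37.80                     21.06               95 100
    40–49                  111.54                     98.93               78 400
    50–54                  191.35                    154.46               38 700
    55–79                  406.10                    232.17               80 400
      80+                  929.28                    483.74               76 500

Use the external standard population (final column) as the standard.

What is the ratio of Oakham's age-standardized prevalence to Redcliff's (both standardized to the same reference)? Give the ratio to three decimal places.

1.721

Standard total = 421 300; weights = 0.1239, 0.2257, 0.1861, 0.0919, 0.1908, 0.1816.
Oakham: 0.1239×27.95 + 0.2257×37.80 + 0.1861×111.54 + 0.0919×191.35 + 0.1908×406.10 + 0.1816×929.28 = 296.5680 per 1 000.
Redcliff: 0.1239×22.71 + 0.2257×21.06 + 0.1861×98.93 + 0.0919×154.46 + 0.1908×232.17 + 0.1816×483.74 = 172.3108 per 1 000.
Ratio = 296.5680 ÷ 172.3108 = 1.72112.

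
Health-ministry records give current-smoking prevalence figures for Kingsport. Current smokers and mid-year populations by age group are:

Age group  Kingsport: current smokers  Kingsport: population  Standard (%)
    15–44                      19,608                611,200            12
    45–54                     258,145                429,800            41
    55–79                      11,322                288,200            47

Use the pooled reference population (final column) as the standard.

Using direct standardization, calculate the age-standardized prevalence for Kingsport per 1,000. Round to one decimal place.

268.6

Age-specific rates per 1,000 for Kingsport: 32.081, 600.617, 39.285.
Standard weights: 0.12, 0.41, 0.47.
Standardized rate: 0.1200×32.081 + 0.4100×600.617 + 0.4700×39.285 = 268.5666 per 1,000.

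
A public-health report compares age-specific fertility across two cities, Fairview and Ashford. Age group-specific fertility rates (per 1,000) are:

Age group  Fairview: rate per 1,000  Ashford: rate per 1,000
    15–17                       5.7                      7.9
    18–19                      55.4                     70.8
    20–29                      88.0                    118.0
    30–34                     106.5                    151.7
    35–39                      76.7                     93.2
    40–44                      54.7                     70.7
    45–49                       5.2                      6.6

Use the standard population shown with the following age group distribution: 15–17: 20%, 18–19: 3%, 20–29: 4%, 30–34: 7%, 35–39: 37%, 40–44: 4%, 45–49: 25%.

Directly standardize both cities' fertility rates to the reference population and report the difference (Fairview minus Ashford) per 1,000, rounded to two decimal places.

-12.36

Standard weights: 0.20, 0.03, 0.04, 0.07, 0.37, 0.04, 0.25.
Fairview: 0.2000×5.7 + 0.0300×55.4 + 0.0400×88.0 + 0.0700×106.5 + 0.3700×76.7 + 0.0400×54.7 + 0.2500×5.2 = 45.6440 per 1,000.
Ashford: 0.2000×7.9 + 0.0300×70.8 + 0.0400×118.0 + 0.0700×151.7 + 0.3700×93.2 + 0.0400×70.7 + 0.2500×6.6 = 58.0050 per 1,000.
Difference = 45.6440 − 58.0050 = -12.3610.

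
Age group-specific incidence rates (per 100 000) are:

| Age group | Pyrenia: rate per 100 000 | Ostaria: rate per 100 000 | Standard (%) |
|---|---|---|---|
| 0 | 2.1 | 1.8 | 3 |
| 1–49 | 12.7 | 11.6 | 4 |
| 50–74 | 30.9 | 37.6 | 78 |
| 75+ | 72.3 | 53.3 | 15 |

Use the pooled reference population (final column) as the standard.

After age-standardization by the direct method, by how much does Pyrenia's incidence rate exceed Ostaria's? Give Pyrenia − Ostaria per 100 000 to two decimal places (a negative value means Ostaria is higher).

Standard weights: 0.03, 0.04, 0.78, 0.15.
Pyrenia: 0.0300×2.1 + 0.0400×12.7 + 0.7800×30.9 + 0.1500×72.3 = 35.5180 per 100 000.
Ostaria: 0.0300×1.8 + 0.0400×11.6 + 0.7800×37.6 + 0.1500×53.3 = 37.8410 per 100 000.
Difference = 35.5180 − 37.8410 = -2.3230.

-2.32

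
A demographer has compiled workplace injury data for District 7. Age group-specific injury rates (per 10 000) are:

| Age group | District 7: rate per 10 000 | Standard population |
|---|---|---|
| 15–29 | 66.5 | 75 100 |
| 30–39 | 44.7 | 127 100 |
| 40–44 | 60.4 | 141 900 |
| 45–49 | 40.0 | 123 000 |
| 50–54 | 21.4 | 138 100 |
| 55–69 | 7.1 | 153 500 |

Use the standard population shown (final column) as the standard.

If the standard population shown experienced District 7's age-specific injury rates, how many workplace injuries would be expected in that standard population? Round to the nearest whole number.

Expected workplace injuries = Σ (standard pop × age-specific rate ÷ 10 000)
= 75 100×66.5/10 000 + 127 100×44.7/10 000 + 141 900×60.4/10 000 + 123 000×40.0/10 000 + 138 100×21.4/10 000 + 153 500×7.1/10 000
= 499.42 + 568.14 + 857.08 + 492.00 + 295.53 + 108.98 = 2821.15.

2821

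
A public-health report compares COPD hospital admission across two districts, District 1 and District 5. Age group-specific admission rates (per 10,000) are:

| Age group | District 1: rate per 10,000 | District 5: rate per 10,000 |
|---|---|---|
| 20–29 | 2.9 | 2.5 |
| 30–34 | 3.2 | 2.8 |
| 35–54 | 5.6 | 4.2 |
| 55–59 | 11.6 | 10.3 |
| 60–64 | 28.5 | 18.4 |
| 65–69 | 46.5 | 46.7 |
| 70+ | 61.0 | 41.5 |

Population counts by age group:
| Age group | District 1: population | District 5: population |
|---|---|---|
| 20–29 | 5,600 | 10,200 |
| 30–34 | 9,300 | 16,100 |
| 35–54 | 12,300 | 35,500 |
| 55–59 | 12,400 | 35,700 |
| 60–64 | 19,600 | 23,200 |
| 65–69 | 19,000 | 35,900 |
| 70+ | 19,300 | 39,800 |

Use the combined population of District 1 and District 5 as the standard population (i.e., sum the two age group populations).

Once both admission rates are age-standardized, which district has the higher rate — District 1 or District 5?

District 1

Combined standard total = 293,900; weights = 0.0538, 0.0864, 0.1626, 0.1637, 0.1456, 0.1868, 0.2011.
District 1: 0.0538×2.9 + 0.0864×3.2 + 0.1626×5.6 + 0.1637×11.6 + 0.1456×28.5 + 0.1868×46.5 + 0.2011×61.0 = 28.3446 per 10,000.
District 5: 0.0538×2.5 + 0.0864×2.8 + 0.1626×4.2 + 0.1637×10.3 + 0.1456×18.4 + 0.1868×46.7 + 0.2011×41.5 = 22.4934 per 10,000.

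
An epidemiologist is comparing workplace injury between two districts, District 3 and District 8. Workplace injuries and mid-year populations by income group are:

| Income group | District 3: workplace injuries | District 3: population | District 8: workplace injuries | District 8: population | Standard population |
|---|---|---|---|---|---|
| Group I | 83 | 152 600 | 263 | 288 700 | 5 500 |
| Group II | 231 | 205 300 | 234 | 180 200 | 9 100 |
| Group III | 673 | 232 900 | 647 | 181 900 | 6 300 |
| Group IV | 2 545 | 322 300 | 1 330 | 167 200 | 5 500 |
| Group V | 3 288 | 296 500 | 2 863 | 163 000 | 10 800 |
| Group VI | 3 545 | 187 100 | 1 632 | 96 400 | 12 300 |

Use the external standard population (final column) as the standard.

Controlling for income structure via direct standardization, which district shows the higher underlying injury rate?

Income-specific rates per 10 000 for District 3: 5.44, 11.25, 28.90, 78.96, 110.89, 189.47.
For District 8: 9.11, 12.99, 35.57, 79.55, 175.64, 169.29.
Standard total = 49 500; weights = 0.1111, 0.1838, 0.1273, 0.1111, 0.2182, 0.2485.
District 3: 0.1111×5.44 + 0.1838×11.25 + 0.1273×28.90 + 0.1111×78.96 + 0.2182×110.89 + 0.2485×189.47 = 86.4000 per 10 000.
District 8: 0.1111×9.11 + 0.1838×12.99 + 0.1273×35.57 + 0.1111×79.55 + 0.2182×175.64 + 0.2485×169.29 = 97.1543 per 10 000.
The crude rates (74.21 vs 64.68) would put District 3 higher, but that reflects its income composition; once standardized to a common income structure, District 8 has the higher underlying rate.

District 8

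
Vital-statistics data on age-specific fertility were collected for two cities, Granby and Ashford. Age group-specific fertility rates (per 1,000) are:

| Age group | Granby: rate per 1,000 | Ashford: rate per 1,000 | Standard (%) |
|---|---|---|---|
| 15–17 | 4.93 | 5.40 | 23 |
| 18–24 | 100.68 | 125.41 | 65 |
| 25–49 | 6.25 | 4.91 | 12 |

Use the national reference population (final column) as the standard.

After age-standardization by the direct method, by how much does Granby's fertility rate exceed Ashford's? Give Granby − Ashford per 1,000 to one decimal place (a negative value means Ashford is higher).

Standard weights: 0.23, 0.65, 0.12.
Granby: 0.2300×4.93 + 0.6500×100.68 + 0.1200×6.25 = 67.3259 per 1,000.
Ashford: 0.2300×5.40 + 0.6500×125.41 + 0.1200×4.91 = 83.3477 per 1,000.
Difference = 67.3259 − 83.3477 = -16.0218.

-16.0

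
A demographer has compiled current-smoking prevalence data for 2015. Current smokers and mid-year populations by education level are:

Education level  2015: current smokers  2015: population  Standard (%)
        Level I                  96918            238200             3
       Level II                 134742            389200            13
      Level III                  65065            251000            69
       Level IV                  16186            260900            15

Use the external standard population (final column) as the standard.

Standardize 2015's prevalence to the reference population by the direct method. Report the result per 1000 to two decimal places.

Education-specific rates per 1000 for 2015: 406.877, 346.202, 259.223, 62.039.
Standard weights: 0.03, 0.13, 0.69, 0.15.
Standardized rate: 0.0300×406.877 + 0.1300×346.202 + 0.6900×259.223 + 0.1500×62.039 = 245.3824 per 1000.

245.38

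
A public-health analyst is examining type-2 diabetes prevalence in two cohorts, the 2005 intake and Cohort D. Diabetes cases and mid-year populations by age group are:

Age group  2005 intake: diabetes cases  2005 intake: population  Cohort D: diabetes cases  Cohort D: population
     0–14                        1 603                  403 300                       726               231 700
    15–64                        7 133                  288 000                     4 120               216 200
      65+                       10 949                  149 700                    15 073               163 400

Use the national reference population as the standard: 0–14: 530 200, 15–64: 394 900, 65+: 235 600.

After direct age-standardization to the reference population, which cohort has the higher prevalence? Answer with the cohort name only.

Age-specific rates per 1 000 for the 2005 intake: 3.975, 24.767, 73.140.
For Cohort D: 3.133, 19.056, 92.246.
Standard total = 1 160 700; weights = 0.4568, 0.3402, 0.2030.
The 2005 intake: 0.4568×3.975 + 0.3402×24.767 + 0.2030×73.140 = 25.0881 per 1 000.
Cohort D: 0.4568×3.133 + 0.3402×19.056 + 0.2030×92.246 = 26.6390 per 1 000.

Cohort D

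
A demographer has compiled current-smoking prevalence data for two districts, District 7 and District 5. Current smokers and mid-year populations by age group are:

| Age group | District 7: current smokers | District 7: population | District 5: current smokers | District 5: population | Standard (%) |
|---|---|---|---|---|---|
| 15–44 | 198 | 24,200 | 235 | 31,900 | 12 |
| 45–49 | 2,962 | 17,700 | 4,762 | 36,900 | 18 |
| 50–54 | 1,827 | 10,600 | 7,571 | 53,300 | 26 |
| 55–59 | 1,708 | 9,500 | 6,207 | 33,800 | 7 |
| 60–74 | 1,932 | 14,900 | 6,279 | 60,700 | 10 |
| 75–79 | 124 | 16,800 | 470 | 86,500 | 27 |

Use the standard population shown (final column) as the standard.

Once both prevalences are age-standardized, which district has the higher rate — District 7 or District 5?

District 7

Age-specific rates per 1,000 for District 7: 8.182, 167.345, 172.358, 179.789, 129.664, 7.381.
For District 5: 7.367, 129.051, 142.045, 183.639, 103.443, 5.434.
Standard weights: 0.12, 0.18, 0.26, 0.07, 0.10, 0.27.
District 7: 0.1200×8.182 + 0.1800×167.345 + 0.2600×172.358 + 0.0700×179.789 + 0.1000×129.664 + 0.2700×7.381 = 103.4616 per 1,000.
District 5: 0.1200×7.367 + 0.1800×129.051 + 0.2600×142.045 + 0.0700×183.639 + 0.1000×103.443 + 0.2700×5.434 = 85.7111 per 1,000.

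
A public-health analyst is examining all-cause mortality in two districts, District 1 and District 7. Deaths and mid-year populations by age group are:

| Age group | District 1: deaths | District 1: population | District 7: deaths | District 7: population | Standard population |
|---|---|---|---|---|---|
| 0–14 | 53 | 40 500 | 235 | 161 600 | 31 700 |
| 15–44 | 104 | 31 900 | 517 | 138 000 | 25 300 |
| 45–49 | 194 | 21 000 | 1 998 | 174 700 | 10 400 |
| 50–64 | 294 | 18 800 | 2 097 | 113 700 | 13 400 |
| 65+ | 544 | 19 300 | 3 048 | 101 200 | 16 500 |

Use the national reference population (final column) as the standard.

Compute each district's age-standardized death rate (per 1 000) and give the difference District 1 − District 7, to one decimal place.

-1.1

Age-specific rates per 1 000 for District 1: 1.309, 3.260, 9.238, 15.638, 28.187.
For District 7: 1.454, 3.746, 11.437, 18.443, 30.119.
Standard total = 97 300; weights = 0.3258, 0.2600, 0.1069, 0.1377, 0.1696.
District 1: 0.3258×1.309 + 0.2600×3.260 + 0.1069×9.238 + 0.1377×15.638 + 0.1696×28.187 = 9.1950 per 1 000.
District 7: 0.3258×1.454 + 0.2600×3.746 + 0.1069×11.437 + 0.1377×18.443 + 0.1696×30.119 = 10.3178 per 1 000.
Difference = 9.1950 − 10.3178 = -1.1228.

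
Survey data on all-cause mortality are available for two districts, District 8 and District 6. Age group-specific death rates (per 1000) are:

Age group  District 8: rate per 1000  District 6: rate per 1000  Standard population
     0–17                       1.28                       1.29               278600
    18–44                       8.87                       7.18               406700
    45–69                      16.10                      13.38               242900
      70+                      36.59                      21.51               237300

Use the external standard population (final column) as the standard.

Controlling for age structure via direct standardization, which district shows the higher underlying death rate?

Standard total = 1165500; weights = 0.2390, 0.3489, 0.2084, 0.2036.
District 8: 0.2390×1.28 + 0.3489×8.87 + 0.2084×16.10 + 0.2036×36.59 = 14.2064 per 1000.
District 6: 0.2390×1.29 + 0.3489×7.18 + 0.2084×13.38 + 0.2036×21.51 = 9.9818 per 1000.

District 8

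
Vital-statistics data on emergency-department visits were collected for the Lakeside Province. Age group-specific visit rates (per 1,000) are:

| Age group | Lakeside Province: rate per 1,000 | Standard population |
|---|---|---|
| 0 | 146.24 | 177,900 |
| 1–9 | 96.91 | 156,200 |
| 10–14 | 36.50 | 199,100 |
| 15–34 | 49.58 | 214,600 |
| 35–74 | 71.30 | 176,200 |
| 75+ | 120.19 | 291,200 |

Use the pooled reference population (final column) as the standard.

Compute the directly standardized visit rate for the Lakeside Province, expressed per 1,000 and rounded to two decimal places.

87.74

Standard total = 1,215,200; weights = 0.1464, 0.1285, 0.1638, 0.1766, 0.1450, 0.2396.
Standardized rate: 0.1464×146.24 + 0.1285×96.91 + 0.1638×36.50 + 0.1766×49.58 + 0.1450×71.30 + 0.2396×120.19 = 87.7410 per 1,000.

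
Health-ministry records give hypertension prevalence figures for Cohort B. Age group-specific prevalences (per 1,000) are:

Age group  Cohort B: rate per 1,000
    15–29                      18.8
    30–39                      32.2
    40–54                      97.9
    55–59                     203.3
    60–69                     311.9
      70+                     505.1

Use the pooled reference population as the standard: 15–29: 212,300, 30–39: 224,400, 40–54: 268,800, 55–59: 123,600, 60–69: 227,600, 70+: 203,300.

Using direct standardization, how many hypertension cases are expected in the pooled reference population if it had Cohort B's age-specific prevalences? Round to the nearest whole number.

236336

Expected hypertension cases = Σ (standard pop × age-specific rate ÷ 1,000)
= 212,300×18.8/1,000 + 224,400×32.2/1,000 + 268,800×97.9/1,000 + 123,600×203.3/1,000 + 227,600×311.9/1,000 + 203,300×505.1/1,000
= 3991.24 + 7225.68 + 26315.52 + 25127.88 + 70988.44 + 102686.83 = 236335.59.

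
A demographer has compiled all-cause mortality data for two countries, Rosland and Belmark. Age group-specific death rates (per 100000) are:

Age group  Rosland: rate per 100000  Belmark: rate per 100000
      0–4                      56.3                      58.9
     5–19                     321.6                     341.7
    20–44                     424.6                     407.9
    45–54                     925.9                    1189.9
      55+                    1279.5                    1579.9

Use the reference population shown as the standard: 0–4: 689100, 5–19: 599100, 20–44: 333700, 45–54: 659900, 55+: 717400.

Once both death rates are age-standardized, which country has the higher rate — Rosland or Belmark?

Standard total = 2999200; weights = 0.2298, 0.1998, 0.1113, 0.2200, 0.2392.
Rosland: 0.2298×56.3 + 0.1998×321.6 + 0.1113×424.6 + 0.2200×925.9 + 0.2392×1279.5 = 634.1927 per 100000.
Belmark: 0.2298×58.9 + 0.1998×341.7 + 0.1113×407.9 + 0.2200×1189.9 + 0.2392×1579.9 = 766.8885 per 100000.

Belmark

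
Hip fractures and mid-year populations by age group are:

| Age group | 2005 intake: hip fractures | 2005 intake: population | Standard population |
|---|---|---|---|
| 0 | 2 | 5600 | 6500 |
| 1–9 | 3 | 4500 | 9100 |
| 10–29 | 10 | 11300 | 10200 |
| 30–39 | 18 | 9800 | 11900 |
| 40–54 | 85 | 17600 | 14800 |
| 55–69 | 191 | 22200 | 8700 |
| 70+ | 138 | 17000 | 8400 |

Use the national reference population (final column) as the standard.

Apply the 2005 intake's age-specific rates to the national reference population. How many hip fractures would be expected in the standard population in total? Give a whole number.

Age-specific rates per 100000 for the 2005 intake: 35.71, 66.67, 88.50, 183.67, 482.95, 860.36, 811.76.
Expected hip fractures = Σ (standard pop × age-specific rate ÷ 100000)
= 6500×35.71/100000 + 9100×66.67/100000 + 10200×88.50/100000 + 11900×183.67/100000 + 14800×482.95/100000 + 8700×860.36/100000 + 8400×811.76/100000
= 2.32 + 6.07 + 9.03 + 21.86 + 71.48 + 74.85 + 68.19 = 253.79.

254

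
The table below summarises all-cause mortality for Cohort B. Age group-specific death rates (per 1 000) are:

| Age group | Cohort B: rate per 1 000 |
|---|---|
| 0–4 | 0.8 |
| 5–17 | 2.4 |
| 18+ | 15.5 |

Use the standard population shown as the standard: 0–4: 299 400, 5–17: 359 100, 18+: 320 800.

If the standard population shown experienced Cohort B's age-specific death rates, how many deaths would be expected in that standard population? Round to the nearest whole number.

Expected deaths = Σ (standard pop × age-specific rate ÷ 1 000)
= 299 400×0.8/1 000 + 359 100×2.4/1 000 + 320 800×15.5/1 000
= 239.52 + 861.84 + 4972.40 = 6073.76.

6074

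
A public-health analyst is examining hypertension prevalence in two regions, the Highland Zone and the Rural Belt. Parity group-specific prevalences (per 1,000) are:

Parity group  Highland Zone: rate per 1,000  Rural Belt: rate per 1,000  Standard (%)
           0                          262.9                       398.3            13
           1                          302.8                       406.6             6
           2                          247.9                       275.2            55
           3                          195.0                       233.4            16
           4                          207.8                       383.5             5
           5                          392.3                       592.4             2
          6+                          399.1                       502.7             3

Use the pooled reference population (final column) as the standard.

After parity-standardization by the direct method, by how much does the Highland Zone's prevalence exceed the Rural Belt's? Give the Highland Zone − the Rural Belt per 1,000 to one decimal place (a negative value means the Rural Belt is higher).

-60.9

Standard weights: 0.13, 0.06, 0.55, 0.16, 0.05, 0.02, 0.03.
The Highland Zone: 0.1300×262.9 + 0.0600×302.8 + 0.5500×247.9 + 0.1600×195.0 + 0.0500×207.8 + 0.0200×392.3 + 0.0300×399.1 = 250.0990 per 1,000.
The Rural Belt: 0.1300×398.3 + 0.0600×406.6 + 0.5500×275.2 + 0.1600×233.4 + 0.0500×383.5 + 0.0200×592.4 + 0.0300×502.7 = 310.9830 per 1,000.
Difference = 250.0990 − 310.9830 = -60.8840.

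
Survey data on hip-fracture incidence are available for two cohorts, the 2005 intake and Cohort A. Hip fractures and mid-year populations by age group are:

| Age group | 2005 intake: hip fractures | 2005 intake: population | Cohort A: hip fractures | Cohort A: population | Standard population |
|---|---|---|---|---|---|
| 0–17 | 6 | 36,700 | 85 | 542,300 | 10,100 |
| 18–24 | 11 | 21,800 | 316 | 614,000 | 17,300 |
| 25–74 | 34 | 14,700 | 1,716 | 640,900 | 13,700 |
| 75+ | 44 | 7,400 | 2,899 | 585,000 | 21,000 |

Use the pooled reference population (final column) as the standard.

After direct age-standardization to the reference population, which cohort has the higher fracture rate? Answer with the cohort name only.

Age-specific rates per 100,000 for the 2005 intake: 16.35, 50.46, 231.29, 594.59.
For Cohort A: 15.67, 51.47, 267.75, 495.56.
Standard total = 62,100; weights = 0.1626, 0.2786, 0.2206, 0.3382.
The 2005 intake: 0.1626×16.35 + 0.2786×50.46 + 0.2206×231.29 + 0.3382×594.59 = 268.8124 per 100,000.
Cohort A: 0.1626×15.67 + 0.2786×51.47 + 0.2206×267.75 + 0.3382×495.56 = 243.5344 per 100,000.
The crude rates (117.87 vs 210.56) would put Cohort A higher, but that reflects its age composition; once standardized to a common age structure, the 2005 intake has the higher underlying rate.

2005 intake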